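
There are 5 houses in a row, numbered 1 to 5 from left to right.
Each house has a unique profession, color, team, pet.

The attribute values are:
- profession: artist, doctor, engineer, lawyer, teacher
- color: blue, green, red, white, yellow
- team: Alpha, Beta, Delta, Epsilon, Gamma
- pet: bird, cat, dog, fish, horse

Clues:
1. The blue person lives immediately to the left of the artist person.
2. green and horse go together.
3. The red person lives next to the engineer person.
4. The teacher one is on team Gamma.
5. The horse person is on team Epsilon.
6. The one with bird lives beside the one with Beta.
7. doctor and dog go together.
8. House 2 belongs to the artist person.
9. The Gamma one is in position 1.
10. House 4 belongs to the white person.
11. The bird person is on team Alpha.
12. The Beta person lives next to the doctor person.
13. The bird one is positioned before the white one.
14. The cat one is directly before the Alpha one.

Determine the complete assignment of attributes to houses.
Solution:

House | Profession | Color | Team | Pet
---------------------------------------
  1   | teacher | blue | Gamma | cat
  2   | artist | red | Alpha | bird
  3   | engineer | yellow | Beta | fish
  4   | doctor | white | Delta | dog
  5   | lawyer | green | Epsilon | horse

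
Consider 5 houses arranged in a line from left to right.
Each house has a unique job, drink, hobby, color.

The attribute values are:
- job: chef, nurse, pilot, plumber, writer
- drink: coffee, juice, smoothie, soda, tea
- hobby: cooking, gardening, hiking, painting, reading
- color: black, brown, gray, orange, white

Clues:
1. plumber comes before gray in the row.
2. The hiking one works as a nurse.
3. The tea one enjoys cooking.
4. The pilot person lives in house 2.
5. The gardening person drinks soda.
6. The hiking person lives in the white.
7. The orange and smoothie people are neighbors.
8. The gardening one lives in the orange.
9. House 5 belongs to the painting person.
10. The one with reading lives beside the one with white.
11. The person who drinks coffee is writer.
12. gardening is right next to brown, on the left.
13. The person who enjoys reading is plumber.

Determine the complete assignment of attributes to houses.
Solution:

House | Job | Drink | Hobby | Color
-----------------------------------
  1   | chef | tea | cooking | black
  2   | pilot | soda | gardening | orange
  3   | plumber | smoothie | reading | brown
  4   | nurse | juice | hiking | white
  5   | writer | coffee | painting | gray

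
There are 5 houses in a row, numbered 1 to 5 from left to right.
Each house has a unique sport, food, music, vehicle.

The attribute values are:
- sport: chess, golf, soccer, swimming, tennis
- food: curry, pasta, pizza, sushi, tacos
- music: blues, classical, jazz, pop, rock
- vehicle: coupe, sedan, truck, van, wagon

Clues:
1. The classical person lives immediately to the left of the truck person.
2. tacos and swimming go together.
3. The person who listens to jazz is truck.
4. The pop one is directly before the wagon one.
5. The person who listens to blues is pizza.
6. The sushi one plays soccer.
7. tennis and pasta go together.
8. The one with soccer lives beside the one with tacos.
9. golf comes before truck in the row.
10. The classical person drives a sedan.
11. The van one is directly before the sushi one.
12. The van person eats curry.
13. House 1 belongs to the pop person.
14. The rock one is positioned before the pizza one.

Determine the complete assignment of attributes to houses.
Solution:

House | Sport | Food | Music | Vehicle
--------------------------------------
  1   | golf | curry | pop | van
  2   | soccer | sushi | rock | wagon
  3   | swimming | tacos | classical | sedan
  4   | tennis | pasta | jazz | truck
  5   | chess | pizza | blues | coupe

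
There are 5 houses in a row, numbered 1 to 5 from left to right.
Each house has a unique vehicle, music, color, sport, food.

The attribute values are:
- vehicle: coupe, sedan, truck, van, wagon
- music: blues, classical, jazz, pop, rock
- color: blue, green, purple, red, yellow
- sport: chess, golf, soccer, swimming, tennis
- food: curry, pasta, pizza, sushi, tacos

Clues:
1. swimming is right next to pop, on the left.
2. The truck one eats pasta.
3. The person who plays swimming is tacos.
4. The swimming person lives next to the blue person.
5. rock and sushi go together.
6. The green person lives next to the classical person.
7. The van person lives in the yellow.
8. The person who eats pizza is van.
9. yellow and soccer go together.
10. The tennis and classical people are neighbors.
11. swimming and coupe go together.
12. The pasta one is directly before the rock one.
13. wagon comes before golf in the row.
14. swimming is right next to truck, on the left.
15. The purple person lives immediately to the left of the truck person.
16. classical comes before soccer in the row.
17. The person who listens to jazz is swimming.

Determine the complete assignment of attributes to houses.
Solution:

House | Vehicle | Music | Color | Sport | Food
----------------------------------------------
  1   | coupe | jazz | purple | swimming | tacos
  2   | truck | pop | blue | chess | pasta
  3   | wagon | rock | green | tennis | sushi
  4   | sedan | classical | red | golf | curry
  5   | van | blues | yellow | soccer | pizza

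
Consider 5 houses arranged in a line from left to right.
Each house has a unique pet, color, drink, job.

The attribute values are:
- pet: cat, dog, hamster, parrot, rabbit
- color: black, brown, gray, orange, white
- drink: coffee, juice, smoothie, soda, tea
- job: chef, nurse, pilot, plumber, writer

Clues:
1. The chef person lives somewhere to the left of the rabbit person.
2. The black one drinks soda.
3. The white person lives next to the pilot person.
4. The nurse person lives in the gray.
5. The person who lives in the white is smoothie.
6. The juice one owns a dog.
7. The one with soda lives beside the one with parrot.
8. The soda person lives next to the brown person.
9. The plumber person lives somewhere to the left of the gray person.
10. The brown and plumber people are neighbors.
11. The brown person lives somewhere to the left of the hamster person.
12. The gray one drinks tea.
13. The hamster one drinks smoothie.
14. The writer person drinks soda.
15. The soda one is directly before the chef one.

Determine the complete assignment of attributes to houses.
Solution:

House | Pet | Color | Drink | Job
---------------------------------
  1   | cat | black | soda | writer
  2   | parrot | brown | coffee | chef
  3   | hamster | white | smoothie | plumber
  4   | dog | orange | juice | pilot
  5   | rabbit | gray | tea | nurse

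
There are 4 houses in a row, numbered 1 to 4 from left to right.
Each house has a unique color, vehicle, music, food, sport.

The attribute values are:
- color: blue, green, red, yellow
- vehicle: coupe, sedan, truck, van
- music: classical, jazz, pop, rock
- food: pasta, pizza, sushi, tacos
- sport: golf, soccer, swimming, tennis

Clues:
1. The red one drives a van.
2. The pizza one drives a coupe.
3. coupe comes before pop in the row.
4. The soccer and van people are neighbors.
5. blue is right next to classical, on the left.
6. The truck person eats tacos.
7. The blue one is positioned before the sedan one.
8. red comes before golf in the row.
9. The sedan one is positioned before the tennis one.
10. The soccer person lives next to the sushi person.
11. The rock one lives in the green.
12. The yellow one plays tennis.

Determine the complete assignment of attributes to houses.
Solution:

House | Color | Vehicle | Music | Food | Sport
----------------------------------------------
  1   | blue | coupe | jazz | pizza | soccer
  2   | red | van | classical | sushi | swimming
  3   | green | sedan | rock | pasta | golf
  4   | yellow | truck | pop | tacos | tennis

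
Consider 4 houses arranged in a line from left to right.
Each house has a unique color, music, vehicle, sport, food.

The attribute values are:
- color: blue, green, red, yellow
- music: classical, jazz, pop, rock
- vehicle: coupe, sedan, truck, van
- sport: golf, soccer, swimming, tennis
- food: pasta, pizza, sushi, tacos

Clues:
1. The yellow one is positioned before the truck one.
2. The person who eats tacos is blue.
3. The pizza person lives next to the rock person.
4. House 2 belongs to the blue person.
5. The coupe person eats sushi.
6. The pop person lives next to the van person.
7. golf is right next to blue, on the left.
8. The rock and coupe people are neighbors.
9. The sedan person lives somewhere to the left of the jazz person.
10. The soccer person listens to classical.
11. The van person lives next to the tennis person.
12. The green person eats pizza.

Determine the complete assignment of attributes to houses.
Solution:

House | Color | Music | Vehicle | Sport | Food
----------------------------------------------
  1   | green | pop | sedan | golf | pizza
  2   | blue | rock | van | swimming | tacos
  3   | yellow | jazz | coupe | tennis | sushi
  4   | red | classical | truck | soccer | pasta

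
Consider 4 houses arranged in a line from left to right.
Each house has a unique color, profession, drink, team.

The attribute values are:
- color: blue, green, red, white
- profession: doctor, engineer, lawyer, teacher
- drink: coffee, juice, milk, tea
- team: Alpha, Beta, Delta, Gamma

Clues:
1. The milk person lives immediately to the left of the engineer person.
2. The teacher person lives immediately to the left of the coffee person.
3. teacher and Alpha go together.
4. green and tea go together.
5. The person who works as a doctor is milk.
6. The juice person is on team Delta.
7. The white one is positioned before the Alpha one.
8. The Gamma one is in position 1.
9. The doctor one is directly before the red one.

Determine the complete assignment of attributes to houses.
Solution:

House | Color | Profession | Drink | Team
-----------------------------------------
  1   | white | doctor | milk | Gamma
  2   | red | engineer | juice | Delta
  3   | green | teacher | tea | Alpha
  4   | blue | lawyer | coffee | Beta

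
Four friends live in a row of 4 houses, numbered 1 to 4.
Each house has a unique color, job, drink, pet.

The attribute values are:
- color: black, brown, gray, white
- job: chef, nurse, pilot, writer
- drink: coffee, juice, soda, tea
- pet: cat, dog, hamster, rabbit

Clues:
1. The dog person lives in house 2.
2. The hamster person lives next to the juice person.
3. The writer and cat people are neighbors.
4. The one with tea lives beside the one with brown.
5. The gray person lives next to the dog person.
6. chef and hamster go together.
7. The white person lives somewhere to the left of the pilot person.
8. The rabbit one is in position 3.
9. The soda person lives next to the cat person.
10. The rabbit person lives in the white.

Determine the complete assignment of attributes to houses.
Solution:

House | Color | Job | Drink | Pet
---------------------------------
  1   | gray | chef | tea | hamster
  2   | brown | nurse | juice | dog
  3   | white | writer | soda | rabbit
  4   | black | pilot | coffee | cat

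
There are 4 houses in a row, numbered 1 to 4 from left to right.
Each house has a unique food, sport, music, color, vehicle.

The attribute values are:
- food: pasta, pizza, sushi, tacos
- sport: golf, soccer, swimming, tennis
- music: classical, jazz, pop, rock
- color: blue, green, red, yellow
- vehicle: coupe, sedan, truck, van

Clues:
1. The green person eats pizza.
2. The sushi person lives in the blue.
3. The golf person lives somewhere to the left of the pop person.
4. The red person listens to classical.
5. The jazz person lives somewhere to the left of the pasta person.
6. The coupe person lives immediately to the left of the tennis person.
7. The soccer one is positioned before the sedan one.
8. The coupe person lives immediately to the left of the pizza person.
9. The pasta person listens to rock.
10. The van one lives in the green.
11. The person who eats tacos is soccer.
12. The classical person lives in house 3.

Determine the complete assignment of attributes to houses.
Solution:

House | Food | Sport | Music | Color | Vehicle
----------------------------------------------
  1   | sushi | golf | jazz | blue | coupe
  2   | pizza | tennis | pop | green | van
  3   | tacos | soccer | classical | red | truck
  4   | pasta | swimming | rock | yellow | sedan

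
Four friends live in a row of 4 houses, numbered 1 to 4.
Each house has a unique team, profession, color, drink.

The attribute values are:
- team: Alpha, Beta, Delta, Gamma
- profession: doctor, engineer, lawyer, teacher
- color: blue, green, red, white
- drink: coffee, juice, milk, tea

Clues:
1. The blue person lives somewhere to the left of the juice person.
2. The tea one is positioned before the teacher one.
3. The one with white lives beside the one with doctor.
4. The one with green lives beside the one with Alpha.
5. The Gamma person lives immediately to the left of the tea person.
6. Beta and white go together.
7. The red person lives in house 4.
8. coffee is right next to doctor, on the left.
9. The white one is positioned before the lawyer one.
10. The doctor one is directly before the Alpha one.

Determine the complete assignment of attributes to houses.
Solution:

House | Team | Profession | Color | Drink
-----------------------------------------
  1   | Beta | engineer | white | coffee
  2   | Gamma | doctor | green | milk
  3   | Alpha | lawyer | blue | tea
  4   | Delta | teacher | red | juice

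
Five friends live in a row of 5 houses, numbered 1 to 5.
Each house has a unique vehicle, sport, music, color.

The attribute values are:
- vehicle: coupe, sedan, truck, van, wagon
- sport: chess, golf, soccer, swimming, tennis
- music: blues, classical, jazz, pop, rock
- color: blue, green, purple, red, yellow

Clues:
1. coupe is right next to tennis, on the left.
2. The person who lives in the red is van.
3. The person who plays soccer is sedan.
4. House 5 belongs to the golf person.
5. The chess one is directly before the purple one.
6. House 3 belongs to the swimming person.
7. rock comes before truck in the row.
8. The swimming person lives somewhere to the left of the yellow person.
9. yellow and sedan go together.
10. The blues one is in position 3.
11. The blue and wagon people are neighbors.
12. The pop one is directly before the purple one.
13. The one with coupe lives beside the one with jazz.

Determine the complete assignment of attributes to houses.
Solution:

House | Vehicle | Sport | Music | Color
---------------------------------------
  1   | coupe | chess | pop | blue
  2   | wagon | tennis | jazz | purple
  3   | van | swimming | blues | red
  4   | sedan | soccer | rock | yellow
  5   | truck | golf | classical | green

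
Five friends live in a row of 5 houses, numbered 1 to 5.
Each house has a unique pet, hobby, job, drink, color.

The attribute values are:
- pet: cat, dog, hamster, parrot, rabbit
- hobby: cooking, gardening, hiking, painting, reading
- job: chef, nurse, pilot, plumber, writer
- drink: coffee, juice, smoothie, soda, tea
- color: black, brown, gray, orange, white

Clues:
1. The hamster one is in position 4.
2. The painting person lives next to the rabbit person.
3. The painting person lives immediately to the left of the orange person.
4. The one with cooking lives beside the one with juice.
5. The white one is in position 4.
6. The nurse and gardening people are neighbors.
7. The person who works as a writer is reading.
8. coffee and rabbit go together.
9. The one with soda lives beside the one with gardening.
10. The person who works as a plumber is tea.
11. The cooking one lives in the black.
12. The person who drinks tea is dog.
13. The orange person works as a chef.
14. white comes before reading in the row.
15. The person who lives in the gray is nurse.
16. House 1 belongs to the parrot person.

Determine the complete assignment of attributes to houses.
Solution:

House | Pet | Hobby | Job | Drink | Color
-----------------------------------------
  1   | parrot | painting | nurse | soda | gray
  2   | rabbit | gardening | chef | coffee | orange
  3   | dog | cooking | plumber | tea | black
  4   | hamster | hiking | pilot | juice | white
  5   | cat | reading | writer | smoothie | brown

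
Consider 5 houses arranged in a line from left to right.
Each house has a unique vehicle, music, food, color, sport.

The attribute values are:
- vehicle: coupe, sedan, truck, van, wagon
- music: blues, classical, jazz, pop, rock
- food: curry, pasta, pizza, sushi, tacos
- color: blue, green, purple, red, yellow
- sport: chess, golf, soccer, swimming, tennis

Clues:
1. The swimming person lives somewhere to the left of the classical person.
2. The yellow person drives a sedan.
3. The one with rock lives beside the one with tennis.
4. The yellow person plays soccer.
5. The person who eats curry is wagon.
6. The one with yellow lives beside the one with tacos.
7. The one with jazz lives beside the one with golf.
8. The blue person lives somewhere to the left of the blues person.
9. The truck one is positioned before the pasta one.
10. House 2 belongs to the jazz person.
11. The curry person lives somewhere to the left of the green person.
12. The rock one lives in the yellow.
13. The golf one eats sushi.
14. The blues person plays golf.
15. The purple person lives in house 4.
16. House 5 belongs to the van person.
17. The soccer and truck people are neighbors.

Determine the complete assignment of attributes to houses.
Solution:

House | Vehicle | Music | Food | Color | Sport
----------------------------------------------
  1   | sedan | rock | pizza | yellow | soccer
  2   | truck | jazz | tacos | blue | tennis
  3   | coupe | blues | sushi | red | golf
  4   | wagon | pop | curry | purple | swimming
  5   | van | classical | pasta | green | chess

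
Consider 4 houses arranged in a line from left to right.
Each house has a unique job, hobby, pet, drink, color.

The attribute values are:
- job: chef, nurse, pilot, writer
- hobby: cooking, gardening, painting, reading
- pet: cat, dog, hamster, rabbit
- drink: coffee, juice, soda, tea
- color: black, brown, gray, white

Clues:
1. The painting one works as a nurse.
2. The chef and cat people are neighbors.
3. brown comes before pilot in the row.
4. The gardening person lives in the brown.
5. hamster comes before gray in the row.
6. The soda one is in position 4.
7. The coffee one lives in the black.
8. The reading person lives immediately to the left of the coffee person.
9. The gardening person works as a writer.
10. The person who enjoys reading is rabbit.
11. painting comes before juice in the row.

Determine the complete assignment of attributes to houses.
Solution:

House | Job | Hobby | Pet | Drink | Color
-----------------------------------------
  1   | chef | reading | rabbit | tea | white
  2   | nurse | painting | cat | coffee | black
  3   | writer | gardening | hamster | juice | brown
  4   | pilot | cooking | dog | soda | gray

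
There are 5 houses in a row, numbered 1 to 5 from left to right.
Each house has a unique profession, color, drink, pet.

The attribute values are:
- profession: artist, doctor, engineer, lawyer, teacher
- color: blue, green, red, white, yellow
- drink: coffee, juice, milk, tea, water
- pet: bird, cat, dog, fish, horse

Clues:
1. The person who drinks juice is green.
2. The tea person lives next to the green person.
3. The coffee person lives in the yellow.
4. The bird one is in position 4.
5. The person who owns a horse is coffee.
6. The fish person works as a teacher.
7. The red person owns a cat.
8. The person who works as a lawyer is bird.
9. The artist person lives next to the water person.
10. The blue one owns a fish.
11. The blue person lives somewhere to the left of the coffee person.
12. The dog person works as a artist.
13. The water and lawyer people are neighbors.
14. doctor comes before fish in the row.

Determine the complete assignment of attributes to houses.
Solution:

House | Profession | Color | Drink | Pet
----------------------------------------
  1   | doctor | red | tea | cat
  2   | artist | green | juice | dog
  3   | teacher | blue | water | fish
  4   | lawyer | white | milk | bird
  5   | engineer | yellow | coffee | horse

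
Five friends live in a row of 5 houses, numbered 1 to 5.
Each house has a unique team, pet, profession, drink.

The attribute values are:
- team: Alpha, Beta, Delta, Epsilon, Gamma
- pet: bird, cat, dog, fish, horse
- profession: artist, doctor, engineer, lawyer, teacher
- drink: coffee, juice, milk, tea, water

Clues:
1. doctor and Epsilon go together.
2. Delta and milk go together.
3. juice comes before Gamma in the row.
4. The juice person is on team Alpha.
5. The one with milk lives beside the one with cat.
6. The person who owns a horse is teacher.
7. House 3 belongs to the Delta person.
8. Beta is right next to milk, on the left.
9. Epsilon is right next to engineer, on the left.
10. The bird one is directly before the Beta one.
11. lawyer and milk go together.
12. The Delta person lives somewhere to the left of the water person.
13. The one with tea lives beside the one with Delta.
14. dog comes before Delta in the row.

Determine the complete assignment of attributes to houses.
Solution:

House | Team | Pet | Profession | Drink
---------------------------------------
  1   | Epsilon | bird | doctor | coffee
  2   | Beta | dog | engineer | tea
  3   | Delta | fish | lawyer | milk
  4   | Alpha | cat | artist | juice
  5   | Gamma | horse | teacher | water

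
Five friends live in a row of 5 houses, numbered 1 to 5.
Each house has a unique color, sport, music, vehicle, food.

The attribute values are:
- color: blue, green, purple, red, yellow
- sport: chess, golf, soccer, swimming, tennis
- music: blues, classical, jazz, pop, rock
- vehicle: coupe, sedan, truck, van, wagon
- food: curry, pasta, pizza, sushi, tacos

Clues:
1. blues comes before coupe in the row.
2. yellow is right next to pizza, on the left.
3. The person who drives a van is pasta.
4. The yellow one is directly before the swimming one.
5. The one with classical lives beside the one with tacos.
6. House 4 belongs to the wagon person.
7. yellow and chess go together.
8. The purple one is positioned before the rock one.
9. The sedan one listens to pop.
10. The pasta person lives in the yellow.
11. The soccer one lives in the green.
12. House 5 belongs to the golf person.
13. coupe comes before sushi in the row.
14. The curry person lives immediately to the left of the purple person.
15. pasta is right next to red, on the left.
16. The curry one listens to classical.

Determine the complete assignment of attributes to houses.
Solution:

House | Color | Sport | Music | Vehicle | Food
----------------------------------------------
  1   | yellow | chess | blues | van | pasta
  2   | red | swimming | pop | sedan | pizza
  3   | green | soccer | classical | coupe | curry
  4   | purple | tennis | jazz | wagon | tacos
  5   | blue | golf | rock | truck | sushi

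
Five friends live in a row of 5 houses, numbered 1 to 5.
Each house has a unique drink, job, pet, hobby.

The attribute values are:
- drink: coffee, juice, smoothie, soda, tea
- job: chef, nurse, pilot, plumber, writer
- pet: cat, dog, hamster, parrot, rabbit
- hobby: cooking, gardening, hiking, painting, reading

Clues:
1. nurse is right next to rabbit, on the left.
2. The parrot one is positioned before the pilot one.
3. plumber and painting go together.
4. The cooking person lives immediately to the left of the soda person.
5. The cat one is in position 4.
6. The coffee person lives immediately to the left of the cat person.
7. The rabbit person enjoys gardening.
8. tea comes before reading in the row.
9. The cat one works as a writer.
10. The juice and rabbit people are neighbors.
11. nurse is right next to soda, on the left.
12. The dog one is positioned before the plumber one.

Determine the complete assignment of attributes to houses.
Solution:

House | Drink | Job | Pet | Hobby
---------------------------------
  1   | juice | nurse | dog | cooking
  2   | soda | chef | rabbit | gardening
  3   | coffee | plumber | parrot | painting
  4   | tea | writer | cat | hiking
  5   | smoothie | pilot | hamster | reading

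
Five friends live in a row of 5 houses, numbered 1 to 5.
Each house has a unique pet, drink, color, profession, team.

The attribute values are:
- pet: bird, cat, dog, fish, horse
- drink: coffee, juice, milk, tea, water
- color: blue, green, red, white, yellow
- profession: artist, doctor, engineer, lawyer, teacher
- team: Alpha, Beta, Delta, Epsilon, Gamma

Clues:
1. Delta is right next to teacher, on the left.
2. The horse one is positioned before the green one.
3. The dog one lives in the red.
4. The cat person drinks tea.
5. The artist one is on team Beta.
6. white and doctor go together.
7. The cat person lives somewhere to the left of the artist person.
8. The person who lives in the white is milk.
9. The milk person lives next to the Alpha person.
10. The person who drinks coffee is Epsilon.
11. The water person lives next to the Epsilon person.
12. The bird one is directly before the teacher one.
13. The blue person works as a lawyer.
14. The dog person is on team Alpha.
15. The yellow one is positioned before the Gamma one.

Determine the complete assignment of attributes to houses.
Solution:

House | Pet | Drink | Color | Profession | Team
-----------------------------------------------
  1   | bird | milk | white | doctor | Delta
  2   | dog | water | red | teacher | Alpha
  3   | horse | coffee | yellow | engineer | Epsilon
  4   | cat | tea | blue | lawyer | Gamma
  5   | fish | juice | green | artist | Beta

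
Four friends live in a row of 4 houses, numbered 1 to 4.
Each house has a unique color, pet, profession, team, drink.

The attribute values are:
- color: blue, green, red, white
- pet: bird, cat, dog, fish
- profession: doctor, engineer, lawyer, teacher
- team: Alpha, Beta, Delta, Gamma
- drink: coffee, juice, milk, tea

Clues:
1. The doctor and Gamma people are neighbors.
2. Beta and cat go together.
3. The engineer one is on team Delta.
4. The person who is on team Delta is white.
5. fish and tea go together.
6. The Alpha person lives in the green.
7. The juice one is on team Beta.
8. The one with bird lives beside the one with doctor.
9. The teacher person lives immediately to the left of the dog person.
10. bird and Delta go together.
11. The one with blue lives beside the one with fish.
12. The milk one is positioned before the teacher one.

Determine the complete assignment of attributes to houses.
Solution:

House | Color | Pet | Profession | Team | Drink
-----------------------------------------------
  1   | white | bird | engineer | Delta | milk
  2   | blue | cat | doctor | Beta | juice
  3   | red | fish | teacher | Gamma | tea
  4   | green | dog | lawyer | Alpha | coffee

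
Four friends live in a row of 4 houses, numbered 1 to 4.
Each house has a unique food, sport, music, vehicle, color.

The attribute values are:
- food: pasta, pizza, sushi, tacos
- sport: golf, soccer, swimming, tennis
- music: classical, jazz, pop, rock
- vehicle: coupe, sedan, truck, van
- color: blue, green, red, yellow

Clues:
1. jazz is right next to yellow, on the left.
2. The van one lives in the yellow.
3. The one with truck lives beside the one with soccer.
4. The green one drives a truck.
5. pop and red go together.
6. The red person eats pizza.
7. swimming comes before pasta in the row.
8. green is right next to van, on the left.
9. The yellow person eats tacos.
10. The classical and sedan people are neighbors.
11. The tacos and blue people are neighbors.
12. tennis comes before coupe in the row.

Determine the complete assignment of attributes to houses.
Solution:

House | Food | Sport | Music | Vehicle | Color
----------------------------------------------
  1   | sushi | swimming | jazz | truck | green
  2   | tacos | soccer | classical | van | yellow
  3   | pasta | tennis | rock | sedan | blue
  4   | pizza | golf | pop | coupe | red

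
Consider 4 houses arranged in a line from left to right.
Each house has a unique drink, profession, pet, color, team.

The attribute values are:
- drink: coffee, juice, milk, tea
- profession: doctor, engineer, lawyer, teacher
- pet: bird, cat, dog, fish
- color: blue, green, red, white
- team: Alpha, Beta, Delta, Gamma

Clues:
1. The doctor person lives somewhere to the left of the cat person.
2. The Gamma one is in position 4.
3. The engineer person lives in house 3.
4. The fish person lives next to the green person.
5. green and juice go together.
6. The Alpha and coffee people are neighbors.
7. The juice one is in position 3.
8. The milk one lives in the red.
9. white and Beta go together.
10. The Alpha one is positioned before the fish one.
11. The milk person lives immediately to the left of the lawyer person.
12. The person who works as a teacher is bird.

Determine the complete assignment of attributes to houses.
Solution:

House | Drink | Profession | Pet | Color | Team
-----------------------------------------------
  1   | milk | doctor | dog | red | Alpha
  2   | coffee | lawyer | fish | white | Beta
  3   | juice | engineer | cat | green | Delta
  4   | tea | teacher | bird | blue | Gamma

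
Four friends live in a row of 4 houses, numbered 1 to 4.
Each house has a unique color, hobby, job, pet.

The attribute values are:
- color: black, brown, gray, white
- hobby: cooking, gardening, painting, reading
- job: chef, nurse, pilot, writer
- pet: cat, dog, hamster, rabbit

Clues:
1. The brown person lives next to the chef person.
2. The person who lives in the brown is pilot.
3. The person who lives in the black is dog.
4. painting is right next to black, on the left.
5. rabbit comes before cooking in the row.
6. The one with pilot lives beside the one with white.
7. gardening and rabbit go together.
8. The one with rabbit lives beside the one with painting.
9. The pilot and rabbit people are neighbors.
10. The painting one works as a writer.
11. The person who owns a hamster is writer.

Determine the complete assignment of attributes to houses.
Solution:

House | Color | Hobby | Job | Pet
---------------------------------
  1   | brown | reading | pilot | cat
  2   | white | gardening | chef | rabbit
  3   | gray | painting | writer | hamster
  4   | black | cooking | nurse | dog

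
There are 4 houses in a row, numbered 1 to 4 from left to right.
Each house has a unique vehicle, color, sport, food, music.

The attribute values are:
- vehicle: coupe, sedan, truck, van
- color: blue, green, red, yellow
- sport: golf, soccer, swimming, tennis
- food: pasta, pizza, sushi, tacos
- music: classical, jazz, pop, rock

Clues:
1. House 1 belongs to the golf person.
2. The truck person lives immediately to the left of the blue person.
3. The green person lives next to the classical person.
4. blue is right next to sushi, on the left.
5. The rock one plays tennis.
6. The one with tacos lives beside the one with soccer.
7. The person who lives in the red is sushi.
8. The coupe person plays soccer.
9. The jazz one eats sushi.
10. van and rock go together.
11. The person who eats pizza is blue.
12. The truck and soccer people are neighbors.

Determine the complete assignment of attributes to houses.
Solution:

House | Vehicle | Color | Sport | Food | Music
----------------------------------------------
  1   | truck | green | golf | tacos | pop
  2   | coupe | blue | soccer | pizza | classical
  3   | sedan | red | swimming | sushi | jazz
  4   | van | yellow | tennis | pasta | rock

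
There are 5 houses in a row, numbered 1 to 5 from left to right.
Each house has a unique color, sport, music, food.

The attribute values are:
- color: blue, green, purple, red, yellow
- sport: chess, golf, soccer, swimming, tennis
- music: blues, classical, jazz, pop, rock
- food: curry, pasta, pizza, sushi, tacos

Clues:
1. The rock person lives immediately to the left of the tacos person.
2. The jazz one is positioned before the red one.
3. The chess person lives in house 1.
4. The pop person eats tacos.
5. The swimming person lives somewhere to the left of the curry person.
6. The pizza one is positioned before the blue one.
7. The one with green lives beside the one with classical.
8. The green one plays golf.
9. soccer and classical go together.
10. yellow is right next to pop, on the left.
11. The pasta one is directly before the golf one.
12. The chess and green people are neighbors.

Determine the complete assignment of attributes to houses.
Solution:

House | Color | Sport | Music | Food
------------------------------------
  1   | yellow | chess | rock | pasta
  2   | green | golf | pop | tacos
  3   | purple | soccer | classical | pizza
  4   | blue | swimming | jazz | sushi
  5   | red | tennis | blues | curry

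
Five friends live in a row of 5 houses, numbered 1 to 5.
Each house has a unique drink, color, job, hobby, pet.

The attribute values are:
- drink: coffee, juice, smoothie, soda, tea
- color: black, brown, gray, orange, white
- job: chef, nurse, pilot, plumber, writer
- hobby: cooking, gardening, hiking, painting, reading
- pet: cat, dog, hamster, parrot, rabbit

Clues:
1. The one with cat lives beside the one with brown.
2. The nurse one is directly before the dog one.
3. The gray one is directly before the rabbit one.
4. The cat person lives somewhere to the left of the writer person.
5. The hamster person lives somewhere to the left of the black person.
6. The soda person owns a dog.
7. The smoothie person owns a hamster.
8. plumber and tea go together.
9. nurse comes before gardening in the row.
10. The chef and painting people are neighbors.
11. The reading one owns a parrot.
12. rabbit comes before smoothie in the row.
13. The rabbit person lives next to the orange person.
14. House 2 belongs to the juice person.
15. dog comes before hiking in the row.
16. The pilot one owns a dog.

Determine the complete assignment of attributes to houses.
Solution:

House | Drink | Color | Job | Hobby | Pet
-----------------------------------------
  1   | coffee | gray | chef | cooking | cat
  2   | juice | brown | nurse | painting | rabbit
  3   | soda | orange | pilot | gardening | dog
  4   | smoothie | white | writer | hiking | hamster
  5   | tea | black | plumber | reading | parrot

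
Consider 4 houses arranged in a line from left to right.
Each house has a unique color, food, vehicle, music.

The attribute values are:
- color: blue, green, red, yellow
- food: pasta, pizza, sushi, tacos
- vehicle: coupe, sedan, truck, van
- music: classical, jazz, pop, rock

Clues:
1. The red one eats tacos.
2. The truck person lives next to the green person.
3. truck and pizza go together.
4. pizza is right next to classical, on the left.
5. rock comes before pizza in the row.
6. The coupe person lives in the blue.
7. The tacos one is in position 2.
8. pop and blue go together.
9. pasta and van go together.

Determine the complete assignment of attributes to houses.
Solution:

House | Color | Food | Vehicle | Music
--------------------------------------
  1   | blue | sushi | coupe | pop
  2   | red | tacos | sedan | rock
  3   | yellow | pizza | truck | jazz
  4   | green | pasta | van | classical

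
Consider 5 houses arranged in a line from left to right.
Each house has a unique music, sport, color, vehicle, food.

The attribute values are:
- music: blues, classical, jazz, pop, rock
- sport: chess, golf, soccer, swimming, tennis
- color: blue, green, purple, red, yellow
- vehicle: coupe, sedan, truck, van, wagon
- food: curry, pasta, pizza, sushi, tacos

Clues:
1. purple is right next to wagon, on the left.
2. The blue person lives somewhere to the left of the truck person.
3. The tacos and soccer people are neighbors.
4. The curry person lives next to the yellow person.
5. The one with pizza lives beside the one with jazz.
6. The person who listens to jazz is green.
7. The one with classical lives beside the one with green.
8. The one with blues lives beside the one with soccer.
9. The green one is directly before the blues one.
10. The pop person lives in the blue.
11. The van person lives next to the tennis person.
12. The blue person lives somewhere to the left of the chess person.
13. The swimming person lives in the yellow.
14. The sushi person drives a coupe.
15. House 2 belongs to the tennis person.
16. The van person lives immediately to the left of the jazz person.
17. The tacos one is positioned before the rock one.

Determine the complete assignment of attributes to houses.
Solution:

House | Music | Sport | Color | Vehicle | Food
----------------------------------------------
  1   | classical | golf | purple | van | pizza
  2   | jazz | tennis | green | wagon | curry
  3   | blues | swimming | yellow | sedan | tacos
  4   | pop | soccer | blue | coupe | sushi
  5   | rock | chess | red | truck | pasta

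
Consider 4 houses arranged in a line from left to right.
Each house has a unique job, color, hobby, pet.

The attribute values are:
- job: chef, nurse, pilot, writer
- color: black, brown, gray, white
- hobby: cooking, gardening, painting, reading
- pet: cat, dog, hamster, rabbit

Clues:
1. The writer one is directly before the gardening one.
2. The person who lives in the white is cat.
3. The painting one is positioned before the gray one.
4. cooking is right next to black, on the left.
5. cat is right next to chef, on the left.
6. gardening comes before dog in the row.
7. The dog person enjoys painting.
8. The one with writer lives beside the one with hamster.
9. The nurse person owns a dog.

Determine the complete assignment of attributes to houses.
Solution:

House | Job | Color | Hobby | Pet
---------------------------------
  1   | writer | white | cooking | cat
  2   | chef | black | gardening | hamster
  3   | nurse | brown | painting | dog
  4   | pilot | gray | reading | rabbit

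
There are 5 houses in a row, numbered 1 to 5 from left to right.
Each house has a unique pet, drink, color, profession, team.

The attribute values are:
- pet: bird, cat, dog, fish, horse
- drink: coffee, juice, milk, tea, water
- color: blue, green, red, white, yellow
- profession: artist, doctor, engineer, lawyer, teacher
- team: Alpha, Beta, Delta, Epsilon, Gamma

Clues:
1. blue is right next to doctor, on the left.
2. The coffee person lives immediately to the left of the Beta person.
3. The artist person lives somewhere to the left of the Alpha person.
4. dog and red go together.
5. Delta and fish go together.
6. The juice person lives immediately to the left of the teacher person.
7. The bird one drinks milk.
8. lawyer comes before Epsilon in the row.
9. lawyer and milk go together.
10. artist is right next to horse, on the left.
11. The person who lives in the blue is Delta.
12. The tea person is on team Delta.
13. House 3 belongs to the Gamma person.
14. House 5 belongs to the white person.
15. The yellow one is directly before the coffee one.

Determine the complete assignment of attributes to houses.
Solution:

House | Pet | Drink | Color | Profession | Team
-----------------------------------------------
  1   | fish | tea | blue | artist | Delta
  2   | horse | juice | yellow | doctor | Alpha
  3   | dog | coffee | red | teacher | Gamma
  4   | bird | milk | green | lawyer | Beta
  5   | cat | water | white | engineer | Epsilon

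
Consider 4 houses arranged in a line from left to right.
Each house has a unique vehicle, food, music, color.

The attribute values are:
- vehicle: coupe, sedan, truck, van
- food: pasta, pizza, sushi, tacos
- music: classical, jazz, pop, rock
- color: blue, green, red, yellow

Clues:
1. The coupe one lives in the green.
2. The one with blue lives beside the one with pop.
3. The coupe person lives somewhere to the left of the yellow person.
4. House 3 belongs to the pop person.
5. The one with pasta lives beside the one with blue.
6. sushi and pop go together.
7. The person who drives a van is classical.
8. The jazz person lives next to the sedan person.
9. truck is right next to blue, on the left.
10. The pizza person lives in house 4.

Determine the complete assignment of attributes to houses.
Solution:

House | Vehicle | Food | Music | Color
--------------------------------------
  1   | truck | pasta | jazz | red
  2   | sedan | tacos | rock | blue
  3   | coupe | sushi | pop | green
  4   | van | pizza | classical | yellow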